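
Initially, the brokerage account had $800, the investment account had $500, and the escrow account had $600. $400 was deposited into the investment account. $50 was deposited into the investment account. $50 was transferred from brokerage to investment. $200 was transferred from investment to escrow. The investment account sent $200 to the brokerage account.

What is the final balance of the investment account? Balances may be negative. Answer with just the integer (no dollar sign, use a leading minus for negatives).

Answer: 600

Derivation:
Tracking account balances step by step:
Start: brokerage=800, investment=500, escrow=600
Event 1 (deposit 400 to investment): investment: 500 + 400 = 900. Balances: brokerage=800, investment=900, escrow=600
Event 2 (deposit 50 to investment): investment: 900 + 50 = 950. Balances: brokerage=800, investment=950, escrow=600
Event 3 (transfer 50 brokerage -> investment): brokerage: 800 - 50 = 750, investment: 950 + 50 = 1000. Balances: brokerage=750, investment=1000, escrow=600
Event 4 (transfer 200 investment -> escrow): investment: 1000 - 200 = 800, escrow: 600 + 200 = 800. Balances: brokerage=750, investment=800, escrow=800
Event 5 (transfer 200 investment -> brokerage): investment: 800 - 200 = 600, brokerage: 750 + 200 = 950. Balances: brokerage=950, investment=600, escrow=800

Final balance of investment: 600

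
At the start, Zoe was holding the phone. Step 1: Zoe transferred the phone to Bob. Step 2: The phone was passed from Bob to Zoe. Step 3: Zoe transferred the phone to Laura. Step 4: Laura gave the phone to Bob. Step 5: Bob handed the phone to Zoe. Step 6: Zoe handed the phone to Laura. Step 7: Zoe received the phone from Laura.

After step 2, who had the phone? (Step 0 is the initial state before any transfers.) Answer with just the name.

Answer: Zoe

Derivation:
Tracking the phone holder through step 2:
After step 0 (start): Zoe
After step 1: Bob
After step 2: Zoe

At step 2, the holder is Zoe.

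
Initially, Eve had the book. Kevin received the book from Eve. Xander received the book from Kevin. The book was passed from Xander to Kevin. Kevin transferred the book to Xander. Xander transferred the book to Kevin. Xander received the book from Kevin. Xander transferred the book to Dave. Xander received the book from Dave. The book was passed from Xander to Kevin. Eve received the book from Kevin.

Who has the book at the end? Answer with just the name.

Answer: Eve

Derivation:
Tracking the book through each event:
Start: Eve has the book.
After event 1: Kevin has the book.
After event 2: Xander has the book.
After event 3: Kevin has the book.
After event 4: Xander has the book.
After event 5: Kevin has the book.
After event 6: Xander has the book.
After event 7: Dave has the book.
After event 8: Xander has the book.
After event 9: Kevin has the book.
After event 10: Eve has the book.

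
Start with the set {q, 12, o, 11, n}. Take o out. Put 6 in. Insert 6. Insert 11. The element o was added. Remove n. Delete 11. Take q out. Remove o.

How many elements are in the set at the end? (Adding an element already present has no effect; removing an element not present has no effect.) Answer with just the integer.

Tracking the set through each operation:
Start: {11, 12, n, o, q}
Event 1 (remove o): removed. Set: {11, 12, n, q}
Event 2 (add 6): added. Set: {11, 12, 6, n, q}
Event 3 (add 6): already present, no change. Set: {11, 12, 6, n, q}
Event 4 (add 11): already present, no change. Set: {11, 12, 6, n, q}
Event 5 (add o): added. Set: {11, 12, 6, n, o, q}
Event 6 (remove n): removed. Set: {11, 12, 6, o, q}
Event 7 (remove 11): removed. Set: {12, 6, o, q}
Event 8 (remove q): removed. Set: {12, 6, o}
Event 9 (remove o): removed. Set: {12, 6}

Final set: {12, 6} (size 2)

Answer: 2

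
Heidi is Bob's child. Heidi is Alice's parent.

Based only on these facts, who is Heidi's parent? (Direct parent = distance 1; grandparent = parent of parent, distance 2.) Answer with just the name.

Reconstructing the parent chain from the given facts:
  Bob -> Heidi -> Alice
(each arrow means 'parent of the next')
Positions in the chain (0 = top):
  position of Bob: 0
  position of Heidi: 1
  position of Alice: 2

Heidi is at position 1; the parent is 1 step up the chain, i.e. position 0: Bob.

Answer: Bob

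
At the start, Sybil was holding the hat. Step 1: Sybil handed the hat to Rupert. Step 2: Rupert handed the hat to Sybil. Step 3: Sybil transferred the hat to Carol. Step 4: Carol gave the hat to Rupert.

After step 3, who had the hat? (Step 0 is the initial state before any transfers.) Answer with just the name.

Tracking the hat holder through step 3:
After step 0 (start): Sybil
After step 1: Rupert
After step 2: Sybil
After step 3: Carol

At step 3, the holder is Carol.

Answer: Carol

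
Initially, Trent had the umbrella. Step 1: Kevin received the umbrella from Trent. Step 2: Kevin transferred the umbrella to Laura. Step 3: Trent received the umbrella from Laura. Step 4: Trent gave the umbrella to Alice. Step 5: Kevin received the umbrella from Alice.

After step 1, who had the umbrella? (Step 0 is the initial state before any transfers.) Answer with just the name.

Tracking the umbrella holder through step 1:
After step 0 (start): Trent
After step 1: Kevin

At step 1, the holder is Kevin.

Answer: Kevin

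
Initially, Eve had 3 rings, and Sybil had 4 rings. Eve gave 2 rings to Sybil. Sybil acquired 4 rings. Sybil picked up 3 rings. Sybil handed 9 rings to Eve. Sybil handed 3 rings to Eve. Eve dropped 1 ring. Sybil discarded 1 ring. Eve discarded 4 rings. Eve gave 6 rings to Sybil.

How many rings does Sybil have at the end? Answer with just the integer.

Answer: 6

Derivation:
Tracking counts step by step:
Start: Eve=3, Sybil=4
Event 1 (Eve -> Sybil, 2): Eve: 3 -> 1, Sybil: 4 -> 6. State: Eve=1, Sybil=6
Event 2 (Sybil +4): Sybil: 6 -> 10. State: Eve=1, Sybil=10
Event 3 (Sybil +3): Sybil: 10 -> 13. State: Eve=1, Sybil=13
Event 4 (Sybil -> Eve, 9): Sybil: 13 -> 4, Eve: 1 -> 10. State: Eve=10, Sybil=4
Event 5 (Sybil -> Eve, 3): Sybil: 4 -> 1, Eve: 10 -> 13. State: Eve=13, Sybil=1
Event 6 (Eve -1): Eve: 13 -> 12. State: Eve=12, Sybil=1
Event 7 (Sybil -1): Sybil: 1 -> 0. State: Eve=12, Sybil=0
Event 8 (Eve -4): Eve: 12 -> 8. State: Eve=8, Sybil=0
Event 9 (Eve -> Sybil, 6): Eve: 8 -> 2, Sybil: 0 -> 6. State: Eve=2, Sybil=6

Sybil's final count: 6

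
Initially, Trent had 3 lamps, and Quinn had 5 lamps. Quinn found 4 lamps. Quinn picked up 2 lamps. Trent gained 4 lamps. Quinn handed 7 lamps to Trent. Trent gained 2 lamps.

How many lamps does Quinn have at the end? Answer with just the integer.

Answer: 4

Derivation:
Tracking counts step by step:
Start: Trent=3, Quinn=5
Event 1 (Quinn +4): Quinn: 5 -> 9. State: Trent=3, Quinn=9
Event 2 (Quinn +2): Quinn: 9 -> 11. State: Trent=3, Quinn=11
Event 3 (Trent +4): Trent: 3 -> 7. State: Trent=7, Quinn=11
Event 4 (Quinn -> Trent, 7): Quinn: 11 -> 4, Trent: 7 -> 14. State: Trent=14, Quinn=4
Event 5 (Trent +2): Trent: 14 -> 16. State: Trent=16, Quinn=4

Quinn's final count: 4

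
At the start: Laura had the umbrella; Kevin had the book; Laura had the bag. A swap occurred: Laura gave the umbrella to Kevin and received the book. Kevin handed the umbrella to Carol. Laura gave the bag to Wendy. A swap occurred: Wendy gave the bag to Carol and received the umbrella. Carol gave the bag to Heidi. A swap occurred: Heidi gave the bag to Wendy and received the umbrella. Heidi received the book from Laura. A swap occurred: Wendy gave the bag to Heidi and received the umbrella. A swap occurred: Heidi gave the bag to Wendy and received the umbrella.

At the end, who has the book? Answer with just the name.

Answer: Heidi

Derivation:
Tracking all object holders:
Start: umbrella:Laura, book:Kevin, bag:Laura
Event 1 (swap umbrella<->book: now umbrella:Kevin, book:Laura). State: umbrella:Kevin, book:Laura, bag:Laura
Event 2 (give umbrella: Kevin -> Carol). State: umbrella:Carol, book:Laura, bag:Laura
Event 3 (give bag: Laura -> Wendy). State: umbrella:Carol, book:Laura, bag:Wendy
Event 4 (swap bag<->umbrella: now bag:Carol, umbrella:Wendy). State: umbrella:Wendy, book:Laura, bag:Carol
Event 5 (give bag: Carol -> Heidi). State: umbrella:Wendy, book:Laura, bag:Heidi
Event 6 (swap bag<->umbrella: now bag:Wendy, umbrella:Heidi). State: umbrella:Heidi, book:Laura, bag:Wendy
Event 7 (give book: Laura -> Heidi). State: umbrella:Heidi, book:Heidi, bag:Wendy
Event 8 (swap bag<->umbrella: now bag:Heidi, umbrella:Wendy). State: umbrella:Wendy, book:Heidi, bag:Heidi
Event 9 (swap bag<->umbrella: now bag:Wendy, umbrella:Heidi). State: umbrella:Heidi, book:Heidi, bag:Wendy

Final state: umbrella:Heidi, book:Heidi, bag:Wendy
The book is held by Heidi.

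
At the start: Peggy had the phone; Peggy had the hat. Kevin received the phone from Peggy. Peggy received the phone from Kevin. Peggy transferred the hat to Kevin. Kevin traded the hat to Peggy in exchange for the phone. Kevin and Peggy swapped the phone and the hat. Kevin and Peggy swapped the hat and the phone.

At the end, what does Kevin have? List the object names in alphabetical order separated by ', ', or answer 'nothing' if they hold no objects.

Answer: phone

Derivation:
Tracking all object holders:
Start: phone:Peggy, hat:Peggy
Event 1 (give phone: Peggy -> Kevin). State: phone:Kevin, hat:Peggy
Event 2 (give phone: Kevin -> Peggy). State: phone:Peggy, hat:Peggy
Event 3 (give hat: Peggy -> Kevin). State: phone:Peggy, hat:Kevin
Event 4 (swap hat<->phone: now hat:Peggy, phone:Kevin). State: phone:Kevin, hat:Peggy
Event 5 (swap phone<->hat: now phone:Peggy, hat:Kevin). State: phone:Peggy, hat:Kevin
Event 6 (swap hat<->phone: now hat:Peggy, phone:Kevin). State: phone:Kevin, hat:Peggy

Final state: phone:Kevin, hat:Peggy
Kevin holds: phone.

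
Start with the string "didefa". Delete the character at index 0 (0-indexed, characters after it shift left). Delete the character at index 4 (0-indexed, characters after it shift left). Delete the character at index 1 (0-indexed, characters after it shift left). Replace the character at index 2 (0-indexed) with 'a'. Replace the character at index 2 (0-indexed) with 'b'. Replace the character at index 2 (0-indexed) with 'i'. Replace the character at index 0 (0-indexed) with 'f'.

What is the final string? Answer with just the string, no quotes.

Applying each edit step by step:
Start: "didefa"
Op 1 (delete idx 0 = 'd'): "didefa" -> "idefa"
Op 2 (delete idx 4 = 'a'): "idefa" -> "idef"
Op 3 (delete idx 1 = 'd'): "idef" -> "ief"
Op 4 (replace idx 2: 'f' -> 'a'): "ief" -> "iea"
Op 5 (replace idx 2: 'a' -> 'b'): "iea" -> "ieb"
Op 6 (replace idx 2: 'b' -> 'i'): "ieb" -> "iei"
Op 7 (replace idx 0: 'i' -> 'f'): "iei" -> "fei"

Answer: fei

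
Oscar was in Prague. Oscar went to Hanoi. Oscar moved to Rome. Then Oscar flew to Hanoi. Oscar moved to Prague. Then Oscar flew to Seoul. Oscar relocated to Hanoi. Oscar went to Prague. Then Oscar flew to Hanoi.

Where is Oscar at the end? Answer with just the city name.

Answer: Hanoi

Derivation:
Tracking Oscar's location:
Start: Oscar is in Prague.
After move 1: Prague -> Hanoi. Oscar is in Hanoi.
After move 2: Hanoi -> Rome. Oscar is in Rome.
After move 3: Rome -> Hanoi. Oscar is in Hanoi.
After move 4: Hanoi -> Prague. Oscar is in Prague.
After move 5: Prague -> Seoul. Oscar is in Seoul.
After move 6: Seoul -> Hanoi. Oscar is in Hanoi.
After move 7: Hanoi -> Prague. Oscar is in Prague.
After move 8: Prague -> Hanoi. Oscar is in Hanoi.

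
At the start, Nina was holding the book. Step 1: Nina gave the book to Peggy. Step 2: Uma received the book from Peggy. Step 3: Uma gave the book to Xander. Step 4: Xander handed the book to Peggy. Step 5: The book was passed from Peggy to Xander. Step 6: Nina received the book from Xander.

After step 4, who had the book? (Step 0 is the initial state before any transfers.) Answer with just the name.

Answer: Peggy

Derivation:
Tracking the book holder through step 4:
After step 0 (start): Nina
After step 1: Peggy
After step 2: Uma
After step 3: Xander
After step 4: Peggy

At step 4, the holder is Peggy.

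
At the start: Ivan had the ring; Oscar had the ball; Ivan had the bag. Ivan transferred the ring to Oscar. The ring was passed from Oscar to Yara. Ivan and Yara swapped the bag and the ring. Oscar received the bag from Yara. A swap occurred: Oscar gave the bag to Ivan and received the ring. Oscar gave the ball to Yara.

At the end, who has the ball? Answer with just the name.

Tracking all object holders:
Start: ring:Ivan, ball:Oscar, bag:Ivan
Event 1 (give ring: Ivan -> Oscar). State: ring:Oscar, ball:Oscar, bag:Ivan
Event 2 (give ring: Oscar -> Yara). State: ring:Yara, ball:Oscar, bag:Ivan
Event 3 (swap bag<->ring: now bag:Yara, ring:Ivan). State: ring:Ivan, ball:Oscar, bag:Yara
Event 4 (give bag: Yara -> Oscar). State: ring:Ivan, ball:Oscar, bag:Oscar
Event 5 (swap bag<->ring: now bag:Ivan, ring:Oscar). State: ring:Oscar, ball:Oscar, bag:Ivan
Event 6 (give ball: Oscar -> Yara). State: ring:Oscar, ball:Yara, bag:Ivan

Final state: ring:Oscar, ball:Yara, bag:Ivan
The ball is held by Yara.

Answer: Yara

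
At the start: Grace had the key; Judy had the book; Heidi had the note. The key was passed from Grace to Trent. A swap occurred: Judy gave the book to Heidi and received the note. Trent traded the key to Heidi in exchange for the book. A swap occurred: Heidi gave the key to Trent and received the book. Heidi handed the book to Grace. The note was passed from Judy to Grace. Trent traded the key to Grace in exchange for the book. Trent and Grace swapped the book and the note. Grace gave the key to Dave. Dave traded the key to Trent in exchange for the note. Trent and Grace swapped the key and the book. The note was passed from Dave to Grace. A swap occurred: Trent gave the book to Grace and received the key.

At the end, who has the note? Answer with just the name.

Tracking all object holders:
Start: key:Grace, book:Judy, note:Heidi
Event 1 (give key: Grace -> Trent). State: key:Trent, book:Judy, note:Heidi
Event 2 (swap book<->note: now book:Heidi, note:Judy). State: key:Trent, book:Heidi, note:Judy
Event 3 (swap key<->book: now key:Heidi, book:Trent). State: key:Heidi, book:Trent, note:Judy
Event 4 (swap key<->book: now key:Trent, book:Heidi). State: key:Trent, book:Heidi, note:Judy
Event 5 (give book: Heidi -> Grace). State: key:Trent, book:Grace, note:Judy
Event 6 (give note: Judy -> Grace). State: key:Trent, book:Grace, note:Grace
Event 7 (swap key<->book: now key:Grace, book:Trent). State: key:Grace, book:Trent, note:Grace
Event 8 (swap book<->note: now book:Grace, note:Trent). State: key:Grace, book:Grace, note:Trent
Event 9 (give key: Grace -> Dave). State: key:Dave, book:Grace, note:Trent
Event 10 (swap key<->note: now key:Trent, note:Dave). State: key:Trent, book:Grace, note:Dave
Event 11 (swap key<->book: now key:Grace, book:Trent). State: key:Grace, book:Trent, note:Dave
Event 12 (give note: Dave -> Grace). State: key:Grace, book:Trent, note:Grace
Event 13 (swap book<->key: now book:Grace, key:Trent). State: key:Trent, book:Grace, note:Grace

Final state: key:Trent, book:Grace, note:Grace
The note is held by Grace.

Answer: Grace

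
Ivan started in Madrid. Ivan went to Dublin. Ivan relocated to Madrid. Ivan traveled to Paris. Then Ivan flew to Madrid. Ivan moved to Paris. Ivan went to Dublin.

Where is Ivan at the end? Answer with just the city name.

Answer: Dublin

Derivation:
Tracking Ivan's location:
Start: Ivan is in Madrid.
After move 1: Madrid -> Dublin. Ivan is in Dublin.
After move 2: Dublin -> Madrid. Ivan is in Madrid.
After move 3: Madrid -> Paris. Ivan is in Paris.
After move 4: Paris -> Madrid. Ivan is in Madrid.
After move 5: Madrid -> Paris. Ivan is in Paris.
After move 6: Paris -> Dublin. Ivan is in Dublin.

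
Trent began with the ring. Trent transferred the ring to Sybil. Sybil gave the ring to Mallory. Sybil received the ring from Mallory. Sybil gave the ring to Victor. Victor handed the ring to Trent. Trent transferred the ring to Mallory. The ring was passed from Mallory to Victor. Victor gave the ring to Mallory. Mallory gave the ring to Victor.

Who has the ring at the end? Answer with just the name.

Tracking the ring through each event:
Start: Trent has the ring.
After event 1: Sybil has the ring.
After event 2: Mallory has the ring.
After event 3: Sybil has the ring.
After event 4: Victor has the ring.
After event 5: Trent has the ring.
After event 6: Mallory has the ring.
After event 7: Victor has the ring.
After event 8: Mallory has the ring.
After event 9: Victor has the ring.

Answer: Victor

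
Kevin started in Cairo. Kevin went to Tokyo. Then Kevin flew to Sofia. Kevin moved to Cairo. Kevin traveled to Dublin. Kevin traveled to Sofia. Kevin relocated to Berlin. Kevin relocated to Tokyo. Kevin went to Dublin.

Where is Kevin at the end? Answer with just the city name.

Answer: Dublin

Derivation:
Tracking Kevin's location:
Start: Kevin is in Cairo.
After move 1: Cairo -> Tokyo. Kevin is in Tokyo.
After move 2: Tokyo -> Sofia. Kevin is in Sofia.
After move 3: Sofia -> Cairo. Kevin is in Cairo.
After move 4: Cairo -> Dublin. Kevin is in Dublin.
After move 5: Dublin -> Sofia. Kevin is in Sofia.
After move 6: Sofia -> Berlin. Kevin is in Berlin.
After move 7: Berlin -> Tokyo. Kevin is in Tokyo.
After move 8: Tokyo -> Dublin. Kevin is in Dublin.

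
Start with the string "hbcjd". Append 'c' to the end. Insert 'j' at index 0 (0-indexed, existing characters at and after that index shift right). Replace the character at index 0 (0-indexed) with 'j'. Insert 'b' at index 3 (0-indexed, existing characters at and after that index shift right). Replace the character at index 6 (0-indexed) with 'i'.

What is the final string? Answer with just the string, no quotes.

Answer: jhbbcjic

Derivation:
Applying each edit step by step:
Start: "hbcjd"
Op 1 (append 'c'): "hbcjd" -> "hbcjdc"
Op 2 (insert 'j' at idx 0): "hbcjdc" -> "jhbcjdc"
Op 3 (replace idx 0: 'j' -> 'j'): "jhbcjdc" -> "jhbcjdc"
Op 4 (insert 'b' at idx 3): "jhbcjdc" -> "jhbbcjdc"
Op 5 (replace idx 6: 'd' -> 'i'): "jhbbcjdc" -> "jhbbcjic"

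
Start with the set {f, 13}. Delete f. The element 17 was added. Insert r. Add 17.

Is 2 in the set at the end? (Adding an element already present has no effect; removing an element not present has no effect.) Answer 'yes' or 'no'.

Tracking the set through each operation:
Start: {13, f}
Event 1 (remove f): removed. Set: {13}
Event 2 (add 17): added. Set: {13, 17}
Event 3 (add r): added. Set: {13, 17, r}
Event 4 (add 17): already present, no change. Set: {13, 17, r}

Final set: {13, 17, r} (size 3)
2 is NOT in the final set.

Answer: no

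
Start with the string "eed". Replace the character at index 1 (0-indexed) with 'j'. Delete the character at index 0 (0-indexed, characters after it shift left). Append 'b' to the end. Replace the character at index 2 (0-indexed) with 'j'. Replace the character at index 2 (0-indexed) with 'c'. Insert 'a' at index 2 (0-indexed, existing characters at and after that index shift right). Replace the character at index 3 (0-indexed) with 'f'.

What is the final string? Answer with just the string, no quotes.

Applying each edit step by step:
Start: "eed"
Op 1 (replace idx 1: 'e' -> 'j'): "eed" -> "ejd"
Op 2 (delete idx 0 = 'e'): "ejd" -> "jd"
Op 3 (append 'b'): "jd" -> "jdb"
Op 4 (replace idx 2: 'b' -> 'j'): "jdb" -> "jdj"
Op 5 (replace idx 2: 'j' -> 'c'): "jdj" -> "jdc"
Op 6 (insert 'a' at idx 2): "jdc" -> "jdac"
Op 7 (replace idx 3: 'c' -> 'f'): "jdac" -> "jdaf"

Answer: jdaf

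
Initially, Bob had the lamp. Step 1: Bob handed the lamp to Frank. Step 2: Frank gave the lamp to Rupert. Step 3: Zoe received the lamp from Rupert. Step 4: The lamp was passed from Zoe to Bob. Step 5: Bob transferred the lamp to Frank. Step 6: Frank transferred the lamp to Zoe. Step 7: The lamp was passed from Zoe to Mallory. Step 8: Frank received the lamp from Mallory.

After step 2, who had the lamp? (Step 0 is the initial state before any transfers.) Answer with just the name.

Answer: Rupert

Derivation:
Tracking the lamp holder through step 2:
After step 0 (start): Bob
After step 1: Frank
After step 2: Rupert

At step 2, the holder is Rupert.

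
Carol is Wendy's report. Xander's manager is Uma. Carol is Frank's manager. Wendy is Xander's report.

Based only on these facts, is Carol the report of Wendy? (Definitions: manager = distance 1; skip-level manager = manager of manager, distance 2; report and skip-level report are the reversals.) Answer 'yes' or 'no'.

Answer: yes

Derivation:
Reconstructing the manager chain from the given facts:
  Uma -> Xander -> Wendy -> Carol -> Frank
(each arrow means 'manager of the next')
Positions in the chain (0 = top):
  position of Uma: 0
  position of Xander: 1
  position of Wendy: 2
  position of Carol: 3
  position of Frank: 4

Carol is at position 3, Wendy is at position 2; signed distance (j - i) = -1.
'report' requires j - i = -1. Actual distance is -1, so the relation HOLDS.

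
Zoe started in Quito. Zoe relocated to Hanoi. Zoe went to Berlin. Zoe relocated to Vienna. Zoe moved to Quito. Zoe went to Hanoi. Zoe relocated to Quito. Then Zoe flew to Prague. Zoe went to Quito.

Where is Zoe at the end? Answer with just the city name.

Tracking Zoe's location:
Start: Zoe is in Quito.
After move 1: Quito -> Hanoi. Zoe is in Hanoi.
After move 2: Hanoi -> Berlin. Zoe is in Berlin.
After move 3: Berlin -> Vienna. Zoe is in Vienna.
After move 4: Vienna -> Quito. Zoe is in Quito.
After move 5: Quito -> Hanoi. Zoe is in Hanoi.
After move 6: Hanoi -> Quito. Zoe is in Quito.
After move 7: Quito -> Prague. Zoe is in Prague.
After move 8: Prague -> Quito. Zoe is in Quito.

Answer: Quito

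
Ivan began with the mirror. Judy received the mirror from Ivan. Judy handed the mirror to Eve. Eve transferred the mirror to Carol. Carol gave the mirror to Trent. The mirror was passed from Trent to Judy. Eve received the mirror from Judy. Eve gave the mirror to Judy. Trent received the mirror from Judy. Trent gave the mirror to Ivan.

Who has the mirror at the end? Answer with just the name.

Tracking the mirror through each event:
Start: Ivan has the mirror.
After event 1: Judy has the mirror.
After event 2: Eve has the mirror.
After event 3: Carol has the mirror.
After event 4: Trent has the mirror.
After event 5: Judy has the mirror.
After event 6: Eve has the mirror.
After event 7: Judy has the mirror.
After event 8: Trent has the mirror.
After event 9: Ivan has the mirror.

Answer: Ivan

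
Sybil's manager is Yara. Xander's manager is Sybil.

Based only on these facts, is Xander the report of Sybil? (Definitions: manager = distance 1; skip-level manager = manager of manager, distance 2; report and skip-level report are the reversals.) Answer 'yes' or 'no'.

Answer: yes

Derivation:
Reconstructing the manager chain from the given facts:
  Yara -> Sybil -> Xander
(each arrow means 'manager of the next')
Positions in the chain (0 = top):
  position of Yara: 0
  position of Sybil: 1
  position of Xander: 2

Xander is at position 2, Sybil is at position 1; signed distance (j - i) = -1.
'report' requires j - i = -1. Actual distance is -1, so the relation HOLDS.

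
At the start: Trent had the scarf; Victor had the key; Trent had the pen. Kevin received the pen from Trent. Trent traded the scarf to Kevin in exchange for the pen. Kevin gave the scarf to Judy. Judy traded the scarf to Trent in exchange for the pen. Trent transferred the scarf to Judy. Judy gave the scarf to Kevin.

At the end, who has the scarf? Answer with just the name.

Tracking all object holders:
Start: scarf:Trent, key:Victor, pen:Trent
Event 1 (give pen: Trent -> Kevin). State: scarf:Trent, key:Victor, pen:Kevin
Event 2 (swap scarf<->pen: now scarf:Kevin, pen:Trent). State: scarf:Kevin, key:Victor, pen:Trent
Event 3 (give scarf: Kevin -> Judy). State: scarf:Judy, key:Victor, pen:Trent
Event 4 (swap scarf<->pen: now scarf:Trent, pen:Judy). State: scarf:Trent, key:Victor, pen:Judy
Event 5 (give scarf: Trent -> Judy). State: scarf:Judy, key:Victor, pen:Judy
Event 6 (give scarf: Judy -> Kevin). State: scarf:Kevin, key:Victor, pen:Judy

Final state: scarf:Kevin, key:Victor, pen:Judy
The scarf is held by Kevin.

Answer: Kevin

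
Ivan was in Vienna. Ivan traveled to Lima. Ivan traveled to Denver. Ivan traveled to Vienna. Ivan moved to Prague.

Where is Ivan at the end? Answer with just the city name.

Answer: Prague

Derivation:
Tracking Ivan's location:
Start: Ivan is in Vienna.
After move 1: Vienna -> Lima. Ivan is in Lima.
After move 2: Lima -> Denver. Ivan is in Denver.
After move 3: Denver -> Vienna. Ivan is in Vienna.
After move 4: Vienna -> Prague. Ivan is in Prague.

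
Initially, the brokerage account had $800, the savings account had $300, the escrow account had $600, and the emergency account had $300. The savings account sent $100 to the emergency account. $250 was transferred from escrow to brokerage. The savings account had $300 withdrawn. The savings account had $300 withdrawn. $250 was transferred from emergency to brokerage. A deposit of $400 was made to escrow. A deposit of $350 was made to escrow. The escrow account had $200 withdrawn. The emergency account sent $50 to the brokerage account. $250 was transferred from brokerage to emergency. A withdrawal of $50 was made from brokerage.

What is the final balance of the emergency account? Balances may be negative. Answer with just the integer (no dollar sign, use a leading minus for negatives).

Answer: 350

Derivation:
Tracking account balances step by step:
Start: brokerage=800, savings=300, escrow=600, emergency=300
Event 1 (transfer 100 savings -> emergency): savings: 300 - 100 = 200, emergency: 300 + 100 = 400. Balances: brokerage=800, savings=200, escrow=600, emergency=400
Event 2 (transfer 250 escrow -> brokerage): escrow: 600 - 250 = 350, brokerage: 800 + 250 = 1050. Balances: brokerage=1050, savings=200, escrow=350, emergency=400
Event 3 (withdraw 300 from savings): savings: 200 - 300 = -100. Balances: brokerage=1050, savings=-100, escrow=350, emergency=400
Event 4 (withdraw 300 from savings): savings: -100 - 300 = -400. Balances: brokerage=1050, savings=-400, escrow=350, emergency=400
Event 5 (transfer 250 emergency -> brokerage): emergency: 400 - 250 = 150, brokerage: 1050 + 250 = 1300. Balances: brokerage=1300, savings=-400, escrow=350, emergency=150
Event 6 (deposit 400 to escrow): escrow: 350 + 400 = 750. Balances: brokerage=1300, savings=-400, escrow=750, emergency=150
Event 7 (deposit 350 to escrow): escrow: 750 + 350 = 1100. Balances: brokerage=1300, savings=-400, escrow=1100, emergency=150
Event 8 (withdraw 200 from escrow): escrow: 1100 - 200 = 900. Balances: brokerage=1300, savings=-400, escrow=900, emergency=150
Event 9 (transfer 50 emergency -> brokerage): emergency: 150 - 50 = 100, brokerage: 1300 + 50 = 1350. Balances: brokerage=1350, savings=-400, escrow=900, emergency=100
Event 10 (transfer 250 brokerage -> emergency): brokerage: 1350 - 250 = 1100, emergency: 100 + 250 = 350. Balances: brokerage=1100, savings=-400, escrow=900, emergency=350
Event 11 (withdraw 50 from brokerage): brokerage: 1100 - 50 = 1050. Balances: brokerage=1050, savings=-400, escrow=900, emergency=350

Final balance of emergency: 350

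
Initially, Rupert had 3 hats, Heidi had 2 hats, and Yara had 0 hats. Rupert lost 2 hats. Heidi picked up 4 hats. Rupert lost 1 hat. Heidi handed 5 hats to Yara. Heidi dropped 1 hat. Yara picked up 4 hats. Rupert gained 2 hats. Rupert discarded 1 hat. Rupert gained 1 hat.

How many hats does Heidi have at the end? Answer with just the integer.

Answer: 0

Derivation:
Tracking counts step by step:
Start: Rupert=3, Heidi=2, Yara=0
Event 1 (Rupert -2): Rupert: 3 -> 1. State: Rupert=1, Heidi=2, Yara=0
Event 2 (Heidi +4): Heidi: 2 -> 6. State: Rupert=1, Heidi=6, Yara=0
Event 3 (Rupert -1): Rupert: 1 -> 0. State: Rupert=0, Heidi=6, Yara=0
Event 4 (Heidi -> Yara, 5): Heidi: 6 -> 1, Yara: 0 -> 5. State: Rupert=0, Heidi=1, Yara=5
Event 5 (Heidi -1): Heidi: 1 -> 0. State: Rupert=0, Heidi=0, Yara=5
Event 6 (Yara +4): Yara: 5 -> 9. State: Rupert=0, Heidi=0, Yara=9
Event 7 (Rupert +2): Rupert: 0 -> 2. State: Rupert=2, Heidi=0, Yara=9
Event 8 (Rupert -1): Rupert: 2 -> 1. State: Rupert=1, Heidi=0, Yara=9
Event 9 (Rupert +1): Rupert: 1 -> 2. State: Rupert=2, Heidi=0, Yara=9

Heidi's final count: 0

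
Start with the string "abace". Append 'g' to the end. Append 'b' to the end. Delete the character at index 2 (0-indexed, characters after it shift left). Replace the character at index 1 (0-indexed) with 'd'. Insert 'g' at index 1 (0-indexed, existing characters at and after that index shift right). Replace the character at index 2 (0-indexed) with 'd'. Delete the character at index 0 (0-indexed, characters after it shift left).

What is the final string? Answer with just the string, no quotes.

Answer: gdcegb

Derivation:
Applying each edit step by step:
Start: "abace"
Op 1 (append 'g'): "abace" -> "abaceg"
Op 2 (append 'b'): "abaceg" -> "abacegb"
Op 3 (delete idx 2 = 'a'): "abacegb" -> "abcegb"
Op 4 (replace idx 1: 'b' -> 'd'): "abcegb" -> "adcegb"
Op 5 (insert 'g' at idx 1): "adcegb" -> "agdcegb"
Op 6 (replace idx 2: 'd' -> 'd'): "agdcegb" -> "agdcegb"
Op 7 (delete idx 0 = 'a'): "agdcegb" -> "gdcegb"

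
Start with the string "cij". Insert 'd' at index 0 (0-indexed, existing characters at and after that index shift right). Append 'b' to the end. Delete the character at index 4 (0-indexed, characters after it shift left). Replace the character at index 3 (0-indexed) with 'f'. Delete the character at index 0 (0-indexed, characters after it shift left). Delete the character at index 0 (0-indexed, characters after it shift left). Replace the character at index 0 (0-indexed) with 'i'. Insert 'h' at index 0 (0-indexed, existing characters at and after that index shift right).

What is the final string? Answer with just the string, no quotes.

Answer: hif

Derivation:
Applying each edit step by step:
Start: "cij"
Op 1 (insert 'd' at idx 0): "cij" -> "dcij"
Op 2 (append 'b'): "dcij" -> "dcijb"
Op 3 (delete idx 4 = 'b'): "dcijb" -> "dcij"
Op 4 (replace idx 3: 'j' -> 'f'): "dcij" -> "dcif"
Op 5 (delete idx 0 = 'd'): "dcif" -> "cif"
Op 6 (delete idx 0 = 'c'): "cif" -> "if"
Op 7 (replace idx 0: 'i' -> 'i'): "if" -> "if"
Op 8 (insert 'h' at idx 0): "if" -> "hif"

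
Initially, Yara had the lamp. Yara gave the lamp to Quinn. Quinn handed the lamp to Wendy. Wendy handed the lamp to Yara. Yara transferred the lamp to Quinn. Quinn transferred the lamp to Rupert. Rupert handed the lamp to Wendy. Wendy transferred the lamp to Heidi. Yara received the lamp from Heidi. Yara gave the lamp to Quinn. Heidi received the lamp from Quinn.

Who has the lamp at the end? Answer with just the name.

Answer: Heidi

Derivation:
Tracking the lamp through each event:
Start: Yara has the lamp.
After event 1: Quinn has the lamp.
After event 2: Wendy has the lamp.
After event 3: Yara has the lamp.
After event 4: Quinn has the lamp.
After event 5: Rupert has the lamp.
After event 6: Wendy has the lamp.
After event 7: Heidi has the lamp.
After event 8: Yara has the lamp.
After event 9: Quinn has the lamp.
After event 10: Heidi has the lamp.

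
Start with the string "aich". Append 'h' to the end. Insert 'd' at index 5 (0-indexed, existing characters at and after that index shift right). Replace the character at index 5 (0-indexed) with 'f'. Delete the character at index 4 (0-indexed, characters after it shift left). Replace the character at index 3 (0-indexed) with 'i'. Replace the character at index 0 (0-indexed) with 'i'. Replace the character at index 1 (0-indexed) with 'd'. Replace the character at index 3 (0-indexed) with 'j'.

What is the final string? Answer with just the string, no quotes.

Applying each edit step by step:
Start: "aich"
Op 1 (append 'h'): "aich" -> "aichh"
Op 2 (insert 'd' at idx 5): "aichh" -> "aichhd"
Op 3 (replace idx 5: 'd' -> 'f'): "aichhd" -> "aichhf"
Op 4 (delete idx 4 = 'h'): "aichhf" -> "aichf"
Op 5 (replace idx 3: 'h' -> 'i'): "aichf" -> "aicif"
Op 6 (replace idx 0: 'a' -> 'i'): "aicif" -> "iicif"
Op 7 (replace idx 1: 'i' -> 'd'): "iicif" -> "idcif"
Op 8 (replace idx 3: 'i' -> 'j'): "idcif" -> "idcjf"

Answer: idcjf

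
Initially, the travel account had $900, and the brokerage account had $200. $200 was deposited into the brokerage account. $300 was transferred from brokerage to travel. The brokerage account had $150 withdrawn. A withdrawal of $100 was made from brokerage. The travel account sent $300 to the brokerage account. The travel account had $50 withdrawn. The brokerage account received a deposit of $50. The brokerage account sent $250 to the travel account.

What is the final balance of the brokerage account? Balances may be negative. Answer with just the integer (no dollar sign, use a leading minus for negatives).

Answer: -50

Derivation:
Tracking account balances step by step:
Start: travel=900, brokerage=200
Event 1 (deposit 200 to brokerage): brokerage: 200 + 200 = 400. Balances: travel=900, brokerage=400
Event 2 (transfer 300 brokerage -> travel): brokerage: 400 - 300 = 100, travel: 900 + 300 = 1200. Balances: travel=1200, brokerage=100
Event 3 (withdraw 150 from brokerage): brokerage: 100 - 150 = -50. Balances: travel=1200, brokerage=-50
Event 4 (withdraw 100 from brokerage): brokerage: -50 - 100 = -150. Balances: travel=1200, brokerage=-150
Event 5 (transfer 300 travel -> brokerage): travel: 1200 - 300 = 900, brokerage: -150 + 300 = 150. Balances: travel=900, brokerage=150
Event 6 (withdraw 50 from travel): travel: 900 - 50 = 850. Balances: travel=850, brokerage=150
Event 7 (deposit 50 to brokerage): brokerage: 150 + 50 = 200. Balances: travel=850, brokerage=200
Event 8 (transfer 250 brokerage -> travel): brokerage: 200 - 250 = -50, travel: 850 + 250 = 1100. Balances: travel=1100, brokerage=-50

Final balance of brokerage: -50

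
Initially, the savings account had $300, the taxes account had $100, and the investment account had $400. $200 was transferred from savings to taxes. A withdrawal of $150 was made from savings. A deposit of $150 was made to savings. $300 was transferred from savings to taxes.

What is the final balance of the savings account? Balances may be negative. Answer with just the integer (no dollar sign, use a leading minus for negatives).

Answer: -200

Derivation:
Tracking account balances step by step:
Start: savings=300, taxes=100, investment=400
Event 1 (transfer 200 savings -> taxes): savings: 300 - 200 = 100, taxes: 100 + 200 = 300. Balances: savings=100, taxes=300, investment=400
Event 2 (withdraw 150 from savings): savings: 100 - 150 = -50. Balances: savings=-50, taxes=300, investment=400
Event 3 (deposit 150 to savings): savings: -50 + 150 = 100. Balances: savings=100, taxes=300, investment=400
Event 4 (transfer 300 savings -> taxes): savings: 100 - 300 = -200, taxes: 300 + 300 = 600. Balances: savings=-200, taxes=600, investment=400

Final balance of savings: -200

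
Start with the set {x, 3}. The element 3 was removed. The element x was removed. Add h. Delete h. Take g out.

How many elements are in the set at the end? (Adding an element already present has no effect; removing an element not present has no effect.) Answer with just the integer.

Answer: 0

Derivation:
Tracking the set through each operation:
Start: {3, x}
Event 1 (remove 3): removed. Set: {x}
Event 2 (remove x): removed. Set: {}
Event 3 (add h): added. Set: {h}
Event 4 (remove h): removed. Set: {}
Event 5 (remove g): not present, no change. Set: {}

Final set: {} (size 0)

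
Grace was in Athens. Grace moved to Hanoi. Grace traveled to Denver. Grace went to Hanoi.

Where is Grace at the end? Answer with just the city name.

Answer: Hanoi

Derivation:
Tracking Grace's location:
Start: Grace is in Athens.
After move 1: Athens -> Hanoi. Grace is in Hanoi.
After move 2: Hanoi -> Denver. Grace is in Denver.
After move 3: Denver -> Hanoi. Grace is in Hanoi.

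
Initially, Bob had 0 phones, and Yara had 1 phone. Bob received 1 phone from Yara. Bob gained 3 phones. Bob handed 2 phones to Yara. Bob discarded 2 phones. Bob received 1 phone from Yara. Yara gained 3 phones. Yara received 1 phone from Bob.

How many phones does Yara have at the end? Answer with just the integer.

Answer: 5

Derivation:
Tracking counts step by step:
Start: Bob=0, Yara=1
Event 1 (Yara -> Bob, 1): Yara: 1 -> 0, Bob: 0 -> 1. State: Bob=1, Yara=0
Event 2 (Bob +3): Bob: 1 -> 4. State: Bob=4, Yara=0
Event 3 (Bob -> Yara, 2): Bob: 4 -> 2, Yara: 0 -> 2. State: Bob=2, Yara=2
Event 4 (Bob -2): Bob: 2 -> 0. State: Bob=0, Yara=2
Event 5 (Yara -> Bob, 1): Yara: 2 -> 1, Bob: 0 -> 1. State: Bob=1, Yara=1
Event 6 (Yara +3): Yara: 1 -> 4. State: Bob=1, Yara=4
Event 7 (Bob -> Yara, 1): Bob: 1 -> 0, Yara: 4 -> 5. State: Bob=0, Yara=5

Yara's final count: 5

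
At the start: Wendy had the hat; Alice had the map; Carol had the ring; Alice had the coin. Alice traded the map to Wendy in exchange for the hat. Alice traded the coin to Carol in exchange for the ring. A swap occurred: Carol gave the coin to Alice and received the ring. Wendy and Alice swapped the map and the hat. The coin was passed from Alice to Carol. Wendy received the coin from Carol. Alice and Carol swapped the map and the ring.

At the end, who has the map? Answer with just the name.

Tracking all object holders:
Start: hat:Wendy, map:Alice, ring:Carol, coin:Alice
Event 1 (swap map<->hat: now map:Wendy, hat:Alice). State: hat:Alice, map:Wendy, ring:Carol, coin:Alice
Event 2 (swap coin<->ring: now coin:Carol, ring:Alice). State: hat:Alice, map:Wendy, ring:Alice, coin:Carol
Event 3 (swap coin<->ring: now coin:Alice, ring:Carol). State: hat:Alice, map:Wendy, ring:Carol, coin:Alice
Event 4 (swap map<->hat: now map:Alice, hat:Wendy). State: hat:Wendy, map:Alice, ring:Carol, coin:Alice
Event 5 (give coin: Alice -> Carol). State: hat:Wendy, map:Alice, ring:Carol, coin:Carol
Event 6 (give coin: Carol -> Wendy). State: hat:Wendy, map:Alice, ring:Carol, coin:Wendy
Event 7 (swap map<->ring: now map:Carol, ring:Alice). State: hat:Wendy, map:Carol, ring:Alice, coin:Wendy

Final state: hat:Wendy, map:Carol, ring:Alice, coin:Wendy
The map is held by Carol.

Answer: Carol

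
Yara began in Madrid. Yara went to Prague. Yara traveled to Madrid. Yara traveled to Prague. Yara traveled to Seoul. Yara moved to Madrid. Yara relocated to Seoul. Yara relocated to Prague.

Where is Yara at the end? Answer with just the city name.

Tracking Yara's location:
Start: Yara is in Madrid.
After move 1: Madrid -> Prague. Yara is in Prague.
After move 2: Prague -> Madrid. Yara is in Madrid.
After move 3: Madrid -> Prague. Yara is in Prague.
After move 4: Prague -> Seoul. Yara is in Seoul.
After move 5: Seoul -> Madrid. Yara is in Madrid.
After move 6: Madrid -> Seoul. Yara is in Seoul.
After move 7: Seoul -> Prague. Yara is in Prague.

Answer: Prague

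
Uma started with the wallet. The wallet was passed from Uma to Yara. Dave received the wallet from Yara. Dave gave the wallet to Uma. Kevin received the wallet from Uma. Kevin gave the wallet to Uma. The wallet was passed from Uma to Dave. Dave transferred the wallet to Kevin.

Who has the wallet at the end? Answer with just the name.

Answer: Kevin

Derivation:
Tracking the wallet through each event:
Start: Uma has the wallet.
After event 1: Yara has the wallet.
After event 2: Dave has the wallet.
After event 3: Uma has the wallet.
After event 4: Kevin has the wallet.
After event 5: Uma has the wallet.
After event 6: Dave has the wallet.
After event 7: Kevin has the wallet.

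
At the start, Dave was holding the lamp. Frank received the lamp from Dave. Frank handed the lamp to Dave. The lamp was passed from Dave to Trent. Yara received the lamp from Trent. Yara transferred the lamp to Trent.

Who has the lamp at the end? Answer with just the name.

Tracking the lamp through each event:
Start: Dave has the lamp.
After event 1: Frank has the lamp.
After event 2: Dave has the lamp.
After event 3: Trent has the lamp.
After event 4: Yara has the lamp.
After event 5: Trent has the lamp.

Answer: Trent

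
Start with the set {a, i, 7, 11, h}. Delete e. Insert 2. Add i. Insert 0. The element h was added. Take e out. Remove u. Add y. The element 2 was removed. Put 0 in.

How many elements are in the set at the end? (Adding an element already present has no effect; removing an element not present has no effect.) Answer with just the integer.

Tracking the set through each operation:
Start: {11, 7, a, h, i}
Event 1 (remove e): not present, no change. Set: {11, 7, a, h, i}
Event 2 (add 2): added. Set: {11, 2, 7, a, h, i}
Event 3 (add i): already present, no change. Set: {11, 2, 7, a, h, i}
Event 4 (add 0): added. Set: {0, 11, 2, 7, a, h, i}
Event 5 (add h): already present, no change. Set: {0, 11, 2, 7, a, h, i}
Event 6 (remove e): not present, no change. Set: {0, 11, 2, 7, a, h, i}
Event 7 (remove u): not present, no change. Set: {0, 11, 2, 7, a, h, i}
Event 8 (add y): added. Set: {0, 11, 2, 7, a, h, i, y}
Event 9 (remove 2): removed. Set: {0, 11, 7, a, h, i, y}
Event 10 (add 0): already present, no change. Set: {0, 11, 7, a, h, i, y}

Final set: {0, 11, 7, a, h, i, y} (size 7)

Answer: 7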